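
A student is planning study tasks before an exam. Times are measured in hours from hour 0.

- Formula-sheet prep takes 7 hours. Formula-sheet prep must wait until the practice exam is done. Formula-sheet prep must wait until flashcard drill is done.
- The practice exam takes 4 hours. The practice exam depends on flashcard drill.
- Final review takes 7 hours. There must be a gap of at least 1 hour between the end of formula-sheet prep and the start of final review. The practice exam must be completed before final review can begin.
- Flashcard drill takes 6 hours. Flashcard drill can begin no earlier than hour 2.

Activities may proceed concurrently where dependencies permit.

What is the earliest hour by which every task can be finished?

27

After its own release at hour 2, flashcard drill can start at hour 2 and finishes at hour 8.
The practice exam cannot begin until flashcard drill (finishes hour 8). It runs from hour 8 to 8 + 4 = hour 12.
Formula-sheet prep needs all of the practice exam (finishes hour 12); flashcard drill (finishes hour 8). That puts its earliest start at hour 12; it finishes at 12 + 7 = hour 19.
Final review cannot start until formula-sheet prep (finishes hour 19, plus 1-hour gap → hour 20); the practice exam (finishes hour 12). The controlling bound is hour 20, so final review finishes at 20 + 7 = hour 27.
All tasks are finished once the last one completes. Finish times: Flashcard drill at 8, The practice exam at 12, Formula-sheet prep at 19, Final review at 27. The latest is hour 27.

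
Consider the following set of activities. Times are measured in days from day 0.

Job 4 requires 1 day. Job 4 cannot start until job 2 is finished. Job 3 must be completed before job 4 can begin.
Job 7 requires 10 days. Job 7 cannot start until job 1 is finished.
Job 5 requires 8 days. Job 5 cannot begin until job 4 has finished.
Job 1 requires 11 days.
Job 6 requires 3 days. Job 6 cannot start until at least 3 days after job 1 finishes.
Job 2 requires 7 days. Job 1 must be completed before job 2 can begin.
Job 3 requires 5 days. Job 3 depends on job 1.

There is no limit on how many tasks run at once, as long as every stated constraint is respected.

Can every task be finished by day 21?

Job 1 has no prerequisites, so it starts at day 0 and finishes at day 11.
Job 7 cannot begin until job 1 (finishes day 11). It runs from day 11 to 11 + 10 = day 21.
Job 6 cannot begin until job 1 (finishes day 11, plus 3-day gap → day 14). It runs from day 14 to 14 + 3 = day 17.
Job 3 waits on job 1 (finishes day 11), so it starts at day 11 and finishes at 11 + 5 = day 16.
Job 2 cannot begin until job 1 (finishes day 11). It runs from day 11 to 11 + 7 = day 18.
Job 4 needs all of job 2 (finishes day 18); job 3 (finishes day 16). That puts its earliest start at day 18; it finishes at 18 + 1 = day 19.
After job 4 (finishes day 19), job 5 can start at day 19 and finishes at day 27.
The earliest everything can be done is day 27, which is after the deadline of 21, so it is not possible.

No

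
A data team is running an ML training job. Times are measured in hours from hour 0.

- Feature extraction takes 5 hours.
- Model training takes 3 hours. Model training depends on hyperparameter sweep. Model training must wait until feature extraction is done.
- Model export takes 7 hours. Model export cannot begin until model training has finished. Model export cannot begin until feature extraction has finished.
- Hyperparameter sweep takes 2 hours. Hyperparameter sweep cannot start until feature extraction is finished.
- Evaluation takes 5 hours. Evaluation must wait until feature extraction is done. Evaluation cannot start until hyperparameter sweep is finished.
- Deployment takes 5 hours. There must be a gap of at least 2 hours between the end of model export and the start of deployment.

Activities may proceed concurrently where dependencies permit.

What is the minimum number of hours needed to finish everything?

Nothing blocks feature extraction, so it runs from hour 0 to hour 5.
Hyperparameter sweep waits on feature extraction (finishes hour 5), so it starts at hour 5 and finishes at 5 + 2 = hour 7.
Evaluation cannot start until feature extraction (finishes hour 5); hyperparameter sweep (finishes hour 7). The controlling bound is hour 7, so evaluation finishes at 7 + 5 = hour 12.
Model training cannot start until hyperparameter sweep (finishes hour 7); feature extraction (finishes hour 5). The controlling bound is hour 7, so model training finishes at 7 + 3 = hour 10.
Model export has to wait for model training (finishes hour 10); feature extraction (finishes hour 5). The latest of these is hour 10, so model export runs hour 10 to 10 + 7 = hour 17.
Deployment waits on model export (finishes hour 17, plus 2-hour gap → hour 19), so it starts at hour 19 and finishes at 19 + 5 = hour 24.
All tasks are finished once the last one completes. Finish times: Feature extraction at 5, Hyperparameter sweep at 7, Model training at 10, Evaluation at 12, Model export at 17, Deployment at 24. The latest is hour 24.

24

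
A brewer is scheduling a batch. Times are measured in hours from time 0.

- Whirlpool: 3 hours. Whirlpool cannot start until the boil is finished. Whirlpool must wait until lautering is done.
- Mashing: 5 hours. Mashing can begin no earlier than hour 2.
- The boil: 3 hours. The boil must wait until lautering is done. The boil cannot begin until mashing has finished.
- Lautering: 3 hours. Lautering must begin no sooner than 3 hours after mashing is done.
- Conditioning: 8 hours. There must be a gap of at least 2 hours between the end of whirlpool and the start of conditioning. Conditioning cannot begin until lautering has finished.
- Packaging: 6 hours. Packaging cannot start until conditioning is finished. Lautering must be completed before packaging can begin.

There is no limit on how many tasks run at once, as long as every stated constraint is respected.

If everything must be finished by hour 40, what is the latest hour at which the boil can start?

Packaging has no dependents, so it just needs to finish by hour 40. Starting by 40 − 6 = hour 34 achieves that.
Since packaging (must start by hour 34) depends on it, conditioning must finish by hour 34. Backing off its 8-hour duration gives a latest start of hour 26.
Whirlpool has to be done before conditioning (must start by hour 26, minus 2-hour gap → hour 24). That means finishing by hour 24, i.e. starting by 24 − 3 = hour 21.
The boil must finish before whirlpool (must start by hour 21). With a 3-hour duration, the boil must start by 21 − 3 = hour 18.

18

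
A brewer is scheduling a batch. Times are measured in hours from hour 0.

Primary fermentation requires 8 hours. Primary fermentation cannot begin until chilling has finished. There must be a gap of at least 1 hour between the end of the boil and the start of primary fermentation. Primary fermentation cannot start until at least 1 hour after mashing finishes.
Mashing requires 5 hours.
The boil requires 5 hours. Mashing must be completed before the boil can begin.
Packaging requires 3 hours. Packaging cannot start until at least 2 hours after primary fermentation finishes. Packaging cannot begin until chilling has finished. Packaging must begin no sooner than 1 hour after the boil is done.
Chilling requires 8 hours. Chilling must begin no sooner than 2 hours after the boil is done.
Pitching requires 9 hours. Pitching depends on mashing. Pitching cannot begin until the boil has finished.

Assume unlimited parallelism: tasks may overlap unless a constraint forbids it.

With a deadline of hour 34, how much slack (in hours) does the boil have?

1

Mashing can start immediately at hour 0; it finishes at hour 5.
The boil cannot begin until mashing (finishes hour 5). It runs from hour 5 to 5 + 5 = hour 10.

Working backward from the deadline:
Packaging has no dependents, so it just needs to finish by hour 34. Starting by 34 − 3 = hour 31 achieves that.
Since packaging (must start by hour 31, minus 2-hour gap → hour 29) depends on it, primary fermentation must finish by hour 29. Backing off its 8-hour duration gives a latest start of hour 21.
For chilling: primary fermentation (must start by hour 21); packaging (must start by hour 31). The most restrictive is hour 21; with an 8-hour duration, chilling must start by hour 13.
Pitching has no dependents, so it just needs to finish by hour 34. Starting by 34 − 9 = hour 25 achieves that.
For the boil: chilling (must start by hour 13, minus 2-hour gap → hour 11); pitching (must start by hour 25); primary fermentation (must start by hour 21, minus 1-hour gap → hour 20); packaging (must start by hour 31, minus 1-hour gap → hour 30). The most restrictive is hour 11; with a 5-hour duration, the boil must start by hour 6.
So the boil can start as early as hour 5 and as late as hour 6, giving 6 − 5 = 1 hour of slack.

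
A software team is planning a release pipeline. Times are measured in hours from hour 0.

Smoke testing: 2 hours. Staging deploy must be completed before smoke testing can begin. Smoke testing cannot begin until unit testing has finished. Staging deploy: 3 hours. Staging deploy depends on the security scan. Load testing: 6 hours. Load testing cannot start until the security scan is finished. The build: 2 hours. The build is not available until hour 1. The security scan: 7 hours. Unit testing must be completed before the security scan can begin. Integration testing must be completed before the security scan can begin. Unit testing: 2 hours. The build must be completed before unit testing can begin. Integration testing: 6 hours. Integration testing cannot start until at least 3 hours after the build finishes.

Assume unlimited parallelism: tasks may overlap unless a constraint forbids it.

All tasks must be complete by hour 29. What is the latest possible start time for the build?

To finish by hour 29, smoke testing (duration 2) must start no later than hour 27.
Staging deploy must finish before smoke testing (must start by hour 27). With a 3-hour duration, staging deploy must start by 27 − 3 = hour 24.
Nothing follows load testing; the deadline of hour 29 is its only limit. It must start by 29 − 6 = hour 23.
The security scan must finish in time for staging deploy (must start by hour 24); load testing (must start by hour 23). The tightest is hour 23, so the security scan must start by 23 − 7 = hour 16.
Unit testing feeds the security scan (must start by hour 16); smoke testing (must start by hour 27). Taking the minimum, unit testing must finish by hour 16 and start by 16 − 2 = hour 14.
Integration testing has to be done before the security scan (must start by hour 16). That means finishing by hour 16, i.e. starting by 16 − 6 = hour 10.
The build has several dependents: unit testing (must start by hour 14); integration testing (must start by hour 10, minus 3-hour gap → hour 7). The earliest of those limits is hour 7, so the build must start by 7 − 2 = hour 5.

5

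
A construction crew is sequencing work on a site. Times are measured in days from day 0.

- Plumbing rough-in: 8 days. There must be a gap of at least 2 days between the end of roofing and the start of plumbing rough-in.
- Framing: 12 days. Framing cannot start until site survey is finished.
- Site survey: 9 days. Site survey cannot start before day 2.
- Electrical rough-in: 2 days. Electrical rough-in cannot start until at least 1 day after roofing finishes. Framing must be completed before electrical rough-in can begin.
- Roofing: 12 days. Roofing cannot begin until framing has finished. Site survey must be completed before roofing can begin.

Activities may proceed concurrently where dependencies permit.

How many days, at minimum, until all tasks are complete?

45

After its own release at day 2, site survey can start at day 2 and finishes at day 11.
Framing cannot begin until site survey (finishes day 11). It runs from day 11 to 11 + 12 = day 23.
Roofing has to wait for framing (finishes day 23); site survey (finishes day 11). The latest of these is day 23, so roofing runs day 23 to 23 + 12 = day 35.
For electrical rough-in: roofing (finishes day 35, plus 1-day gap → day 36); framing (finishes day 23). Taking the maximum gives a start of day 36, and it finishes at 36 + 2 = day 38.
After roofing (finishes day 35, plus 2-day gap → day 37), plumbing rough-in can start at day 37 and finishes at day 45.
All tasks are finished once the last one completes. Finish times: Site survey at 11, Framing at 23, Roofing at 35, Plumbing rough-in at 45, Electrical rough-in at 38. The latest is day 45.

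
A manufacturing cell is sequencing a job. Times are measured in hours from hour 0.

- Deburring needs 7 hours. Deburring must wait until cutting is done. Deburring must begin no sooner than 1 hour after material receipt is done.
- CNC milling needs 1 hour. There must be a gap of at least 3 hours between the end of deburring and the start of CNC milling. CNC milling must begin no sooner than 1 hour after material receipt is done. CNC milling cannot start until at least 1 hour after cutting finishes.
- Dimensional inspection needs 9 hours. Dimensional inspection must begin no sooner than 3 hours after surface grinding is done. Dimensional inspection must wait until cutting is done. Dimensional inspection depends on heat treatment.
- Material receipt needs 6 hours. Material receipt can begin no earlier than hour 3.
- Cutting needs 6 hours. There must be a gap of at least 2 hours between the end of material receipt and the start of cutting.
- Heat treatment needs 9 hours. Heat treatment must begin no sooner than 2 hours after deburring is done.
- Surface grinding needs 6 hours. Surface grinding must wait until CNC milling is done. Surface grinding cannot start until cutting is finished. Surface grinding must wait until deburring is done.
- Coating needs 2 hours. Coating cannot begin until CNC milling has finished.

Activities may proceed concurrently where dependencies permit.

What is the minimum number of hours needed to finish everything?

46

Material receipt waits on its own release at hour 3, so it starts at hour 3 and finishes at 3 + 6 = hour 9.
After material receipt (finishes hour 9, plus 2-hour gap → hour 11), cutting can start at hour 11 and finishes at hour 17.
For deburring: cutting (finishes hour 17); material receipt (finishes hour 9, plus 1-hour gap → hour 10). Taking the maximum gives a start of hour 17, and it finishes at 17 + 7 = hour 24.
Heat treatment cannot begin until deburring (finishes hour 24, plus 2-hour gap → hour 26). It runs from hour 26 to 26 + 9 = hour 35.
CNC milling has to wait for deburring (finishes hour 24, plus 3-hour gap → hour 27); material receipt (finishes hour 9, plus 1-hour gap → hour 10); cutting (finishes hour 17, plus 1-hour gap → hour 18). The latest of these is hour 27, so CNC milling runs hour 27 to 27 + 1 = hour 28.
Coating cannot begin until CNC milling (finishes hour 28). It runs from hour 28 to 28 + 2 = hour 30.
Surface grinding cannot start until CNC milling (finishes hour 28); cutting (finishes hour 17); deburring (finishes hour 24). The controlling bound is hour 28, so surface grinding finishes at 28 + 6 = hour 34.
Dimensional inspection cannot start until surface grinding (finishes hour 34, plus 3-hour gap → hour 37); cutting (finishes hour 17); heat treatment (finishes hour 35). The controlling bound is hour 37, so dimensional inspection finishes at 37 + 9 = hour 46.
All tasks are finished once the last one completes. Finish times: Material receipt at 9, Cutting at 17, Deburring at 24, CNC milling at 28, Heat treatment at 35, Surface grinding at 34, Dimensional inspection at 46, Coating at 30. The latest is hour 46.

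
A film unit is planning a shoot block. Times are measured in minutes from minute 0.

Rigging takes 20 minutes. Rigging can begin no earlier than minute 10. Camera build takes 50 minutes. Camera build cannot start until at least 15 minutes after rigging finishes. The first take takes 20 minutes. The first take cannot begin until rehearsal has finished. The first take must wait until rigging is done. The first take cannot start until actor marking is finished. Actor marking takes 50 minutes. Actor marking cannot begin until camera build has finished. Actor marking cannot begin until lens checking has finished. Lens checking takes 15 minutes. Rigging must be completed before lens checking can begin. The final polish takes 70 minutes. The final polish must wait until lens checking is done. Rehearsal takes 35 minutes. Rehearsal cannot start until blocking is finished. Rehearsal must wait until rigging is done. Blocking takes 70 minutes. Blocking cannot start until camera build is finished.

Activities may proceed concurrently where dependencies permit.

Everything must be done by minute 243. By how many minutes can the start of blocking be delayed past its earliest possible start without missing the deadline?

Rigging waits on its own release at minute 10, so it starts at minute 10 and finishes at 10 + 20 = minute 30.
After rigging (finishes minute 30, plus 15-minute gap → minute 45), camera build can start at minute 45 and finishes at minute 95.
Blocking cannot begin until camera build (finishes minute 95). It runs from minute 95 to 95 + 70 = minute 165.

Working backward from the deadline:
The first take must finish by minute 243; it takes 20 minutes, so it must start by 243 − 20 = minute 223.
Rehearsal has to be done before the first take (must start by minute 223). That means finishing by minute 223, i.e. starting by 223 − 35 = minute 188.
Blocking must finish before rehearsal (must start by minute 188). With a 70-minute duration, blocking must start by 188 − 70 = minute 118.
So blocking can start as early as minute 95 and as late as minute 118, giving 118 − 95 = 23 minutes of slack.

23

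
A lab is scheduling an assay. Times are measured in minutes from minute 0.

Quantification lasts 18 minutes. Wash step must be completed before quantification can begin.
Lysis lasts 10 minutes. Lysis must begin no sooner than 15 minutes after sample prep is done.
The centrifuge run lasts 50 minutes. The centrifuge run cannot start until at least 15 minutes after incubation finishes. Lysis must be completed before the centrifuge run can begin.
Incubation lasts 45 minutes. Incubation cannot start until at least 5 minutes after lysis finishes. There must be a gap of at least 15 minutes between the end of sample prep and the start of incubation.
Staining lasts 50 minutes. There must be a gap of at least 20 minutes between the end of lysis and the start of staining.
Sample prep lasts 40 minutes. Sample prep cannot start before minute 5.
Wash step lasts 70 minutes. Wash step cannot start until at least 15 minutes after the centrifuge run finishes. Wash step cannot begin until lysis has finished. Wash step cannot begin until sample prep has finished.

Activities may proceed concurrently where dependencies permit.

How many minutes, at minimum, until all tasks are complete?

After its own release at minute 5, sample prep can start at minute 5 and finishes at minute 45.
Lysis waits on sample prep (finishes minute 45, plus 15-minute gap → minute 60), so it starts at minute 60 and finishes at 60 + 10 = minute 70.
Staining cannot begin until lysis (finishes minute 70, plus 20-minute gap → minute 90). It runs from minute 90 to 90 + 50 = minute 140.
Incubation has to wait for lysis (finishes minute 70, plus 5-minute gap → minute 75); sample prep (finishes minute 45, plus 15-minute gap → minute 60). The latest of these is minute 75, so incubation runs minute 75 to 75 + 45 = minute 120.
The centrifuge run cannot start until incubation (finishes minute 120, plus 15-minute gap → minute 135); lysis (finishes minute 70). The controlling bound is minute 135, so the centrifuge run finishes at 135 + 50 = minute 185.
Wash step needs all of the centrifuge run (finishes minute 185, plus 15-minute gap → minute 200); lysis (finishes minute 70); sample prep (finishes minute 45). That puts its earliest start at minute 200; it finishes at 200 + 70 = minute 270.
Quantification cannot begin until wash step (finishes minute 270). It runs from minute 270 to 270 + 18 = minute 288.
All tasks are finished once the last one completes. Finish times: Sample prep at 45, Lysis at 70, Incubation at 120, The centrifuge run at 185, Wash step at 270, Staining at 140, Quantification at 288. The latest is minute 288.

288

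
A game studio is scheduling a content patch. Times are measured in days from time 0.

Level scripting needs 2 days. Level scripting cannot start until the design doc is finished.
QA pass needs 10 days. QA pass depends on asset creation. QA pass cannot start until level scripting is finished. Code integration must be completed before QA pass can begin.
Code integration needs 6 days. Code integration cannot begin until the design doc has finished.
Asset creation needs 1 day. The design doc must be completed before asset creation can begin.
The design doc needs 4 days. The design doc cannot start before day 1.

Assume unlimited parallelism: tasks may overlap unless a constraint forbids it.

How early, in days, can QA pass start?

11

The design doc cannot begin until its own release at day 1. It runs from day 1 to 1 + 4 = day 5.
After the design doc (finishes day 5), code integration can start at day 5 and finishes at day 11.
Level scripting cannot begin until the design doc (finishes day 5). It runs from day 5 to 5 + 2 = day 7.
Asset creation waits on the design doc (finishes day 5), so it starts at day 5 and finishes at 5 + 1 = day 6.
QA pass waits on asset creation (finishes day 6); level scripting (finishes day 7); code integration (finishes day 11). The latest of these is day 11, which is the earliest QA pass can start.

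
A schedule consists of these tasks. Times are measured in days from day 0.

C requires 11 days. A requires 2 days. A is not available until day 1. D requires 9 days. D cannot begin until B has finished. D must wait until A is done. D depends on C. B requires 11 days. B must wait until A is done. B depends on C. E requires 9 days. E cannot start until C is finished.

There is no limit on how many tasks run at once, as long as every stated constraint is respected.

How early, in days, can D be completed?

C has no prerequisites, so it starts at day 0 and finishes at day 11.
A cannot begin until its own release at day 1. It runs from day 1 to 1 + 2 = day 3.
B has to wait for A (finishes day 3); C (finishes day 11). The latest of these is day 11, so B runs day 11 to 11 + 11 = day 22.
D needs all of B (finishes day 22); A (finishes day 3); C (finishes day 11). That puts its earliest start at day 22; it finishes at 22 + 9 = day 31.

31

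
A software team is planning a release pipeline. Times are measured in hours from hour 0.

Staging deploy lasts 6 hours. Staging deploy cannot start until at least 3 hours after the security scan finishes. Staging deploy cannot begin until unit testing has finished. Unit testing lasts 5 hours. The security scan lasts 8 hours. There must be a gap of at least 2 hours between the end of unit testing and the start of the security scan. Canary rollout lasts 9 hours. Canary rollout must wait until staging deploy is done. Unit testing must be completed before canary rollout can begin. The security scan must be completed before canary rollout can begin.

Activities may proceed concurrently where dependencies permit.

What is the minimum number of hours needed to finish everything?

Unit testing can start immediately at hour 0; it finishes at hour 5.
After unit testing (finishes hour 5, plus 2-hour gap → hour 7), the security scan can start at hour 7 and finishes at hour 15.
Staging deploy cannot start until the security scan (finishes hour 15, plus 3-hour gap → hour 18); unit testing (finishes hour 5). The controlling bound is hour 18, so staging deploy finishes at 18 + 6 = hour 24.
Canary rollout cannot start until staging deploy (finishes hour 24); unit testing (finishes hour 5); the security scan (finishes hour 15). The controlling bound is hour 24, so canary rollout finishes at 24 + 9 = hour 33.
All tasks are finished once the last one completes. Finish times: Unit testing at 5, The security scan at 15, Staging deploy at 24, Canary rollout at 33. The latest is hour 33.

33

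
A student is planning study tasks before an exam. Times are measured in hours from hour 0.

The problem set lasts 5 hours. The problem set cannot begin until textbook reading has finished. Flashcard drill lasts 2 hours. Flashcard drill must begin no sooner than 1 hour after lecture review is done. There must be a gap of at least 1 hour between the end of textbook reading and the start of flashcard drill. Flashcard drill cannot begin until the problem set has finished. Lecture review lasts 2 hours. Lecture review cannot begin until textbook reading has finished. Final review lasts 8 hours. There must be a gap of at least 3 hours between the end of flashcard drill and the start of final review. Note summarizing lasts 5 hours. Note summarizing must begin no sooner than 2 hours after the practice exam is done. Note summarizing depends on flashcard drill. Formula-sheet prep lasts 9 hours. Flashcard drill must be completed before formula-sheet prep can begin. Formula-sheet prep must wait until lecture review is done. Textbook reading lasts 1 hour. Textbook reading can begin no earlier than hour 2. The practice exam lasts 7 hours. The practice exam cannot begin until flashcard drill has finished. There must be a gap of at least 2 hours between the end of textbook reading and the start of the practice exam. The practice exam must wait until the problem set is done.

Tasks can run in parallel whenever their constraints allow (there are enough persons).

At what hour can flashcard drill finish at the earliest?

After its own release at hour 2, textbook reading can start at hour 2 and finishes at hour 3.
The problem set waits on textbook reading (finishes hour 3), so it starts at hour 3 and finishes at 3 + 5 = hour 8.
Lecture review waits on textbook reading (finishes hour 3), so it starts at hour 3 and finishes at 3 + 2 = hour 5.
Flashcard drill needs all of lecture review (finishes hour 5, plus 1-hour gap → hour 6); textbook reading (finishes hour 3, plus 1-hour gap → hour 4); the problem set (finishes hour 8). That puts its earliest start at hour 8; it finishes at 8 + 2 = hour 10.

10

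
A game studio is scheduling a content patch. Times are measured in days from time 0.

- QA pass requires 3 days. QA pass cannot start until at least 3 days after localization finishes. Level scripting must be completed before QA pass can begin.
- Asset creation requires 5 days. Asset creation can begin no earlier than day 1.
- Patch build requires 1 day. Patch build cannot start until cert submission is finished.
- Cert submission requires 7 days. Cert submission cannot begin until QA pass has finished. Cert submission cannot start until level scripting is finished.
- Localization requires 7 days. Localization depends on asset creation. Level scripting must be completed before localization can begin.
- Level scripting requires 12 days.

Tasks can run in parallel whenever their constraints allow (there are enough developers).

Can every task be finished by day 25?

No

Level scripting has no prerequisites, so it starts at day 0 and finishes at day 12.
Asset creation cannot begin until its own release at day 1. It runs from day 1 to 1 + 5 = day 6.
Localization needs all of asset creation (finishes day 6); level scripting (finishes day 12). That puts its earliest start at day 12; it finishes at 12 + 7 = day 19.
QA pass needs all of localization (finishes day 19, plus 3-day gap → day 22); level scripting (finishes day 12). That puts its earliest start at day 22; it finishes at 22 + 3 = day 25.
Cert submission has to wait for QA pass (finishes day 25); level scripting (finishes day 12). The latest of these is day 25, so cert submission runs day 25 to 25 + 7 = day 32.
Patch build cannot begin until cert submission (finishes day 32). It runs from day 32 to 32 + 1 = day 33.
The earliest everything can be done is day 33, which is after the deadline of 25, so it is not possible.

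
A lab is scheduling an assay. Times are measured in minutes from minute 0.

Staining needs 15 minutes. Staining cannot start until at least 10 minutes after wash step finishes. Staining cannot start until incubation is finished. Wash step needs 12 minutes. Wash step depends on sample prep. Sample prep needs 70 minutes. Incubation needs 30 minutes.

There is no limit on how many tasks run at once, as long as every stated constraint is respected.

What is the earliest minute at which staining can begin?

Incubation has no prerequisites, so it starts at minute 0 and finishes at minute 30.
Sample prep can start immediately at minute 0; it finishes at minute 70.
After sample prep (finishes minute 70), wash step can start at minute 70 and finishes at minute 82.
Staining waits on wash step (finishes minute 82, plus 10-minute gap → minute 92); incubation (finishes minute 30). The latest of these is minute 92, which is the earliest staining can start.

92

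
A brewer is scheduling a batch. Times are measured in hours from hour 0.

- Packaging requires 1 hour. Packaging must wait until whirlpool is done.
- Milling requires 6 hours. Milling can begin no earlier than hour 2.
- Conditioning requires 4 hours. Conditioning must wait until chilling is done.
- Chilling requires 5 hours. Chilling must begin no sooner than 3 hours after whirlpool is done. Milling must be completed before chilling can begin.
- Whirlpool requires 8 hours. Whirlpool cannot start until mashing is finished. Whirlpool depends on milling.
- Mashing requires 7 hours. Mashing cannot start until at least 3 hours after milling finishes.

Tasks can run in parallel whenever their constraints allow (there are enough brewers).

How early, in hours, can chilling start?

29

Milling waits on its own release at hour 2, so it starts at hour 2 and finishes at 2 + 6 = hour 8.
Mashing waits on milling (finishes hour 8, plus 3-hour gap → hour 11), so it starts at hour 11 and finishes at 11 + 7 = hour 18.
Whirlpool has to wait for mashing (finishes hour 18); milling (finishes hour 8). The latest of these is hour 18, so whirlpool runs hour 18 to 18 + 8 = hour 26.
Chilling waits on whirlpool (finishes hour 26, plus 3-hour gap → hour 29); milling (finishes hour 8). The latest of these is hour 29, which is the earliest chilling can start.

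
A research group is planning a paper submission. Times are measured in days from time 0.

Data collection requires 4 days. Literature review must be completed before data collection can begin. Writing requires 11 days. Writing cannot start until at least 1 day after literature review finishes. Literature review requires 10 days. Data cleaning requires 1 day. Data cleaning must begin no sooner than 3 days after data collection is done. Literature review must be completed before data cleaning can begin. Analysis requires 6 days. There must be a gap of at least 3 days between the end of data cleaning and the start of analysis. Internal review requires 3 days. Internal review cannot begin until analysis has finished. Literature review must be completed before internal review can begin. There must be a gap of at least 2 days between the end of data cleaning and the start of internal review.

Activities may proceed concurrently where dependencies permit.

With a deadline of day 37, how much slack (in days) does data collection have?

Nothing blocks literature review, so it runs from day 0 to day 10.
Data collection cannot begin until literature review (finishes day 10). It runs from day 10 to 10 + 4 = day 14.

Working backward from the deadline:
Internal review must finish by day 37; it takes 3 days, so it must start by 37 − 3 = day 34.
Since internal review (must start by day 34) depends on it, analysis must finish by day 34. Backing off its 6-day duration gives a latest start of day 28.
For data cleaning: analysis (must start by day 28, minus 3-day gap → day 25); internal review (must start by day 34, minus 2-day gap → day 32). The most restrictive is day 25; with a 1-day duration, data cleaning must start by day 24.
Since data cleaning (must start by day 24, minus 3-day gap → day 21) depends on it, data collection must finish by day 21. Backing off its 4-day duration gives a latest start of day 17.
So data collection can start as early as day 10 and as late as day 17, giving 17 − 10 = 7 days of slack.

7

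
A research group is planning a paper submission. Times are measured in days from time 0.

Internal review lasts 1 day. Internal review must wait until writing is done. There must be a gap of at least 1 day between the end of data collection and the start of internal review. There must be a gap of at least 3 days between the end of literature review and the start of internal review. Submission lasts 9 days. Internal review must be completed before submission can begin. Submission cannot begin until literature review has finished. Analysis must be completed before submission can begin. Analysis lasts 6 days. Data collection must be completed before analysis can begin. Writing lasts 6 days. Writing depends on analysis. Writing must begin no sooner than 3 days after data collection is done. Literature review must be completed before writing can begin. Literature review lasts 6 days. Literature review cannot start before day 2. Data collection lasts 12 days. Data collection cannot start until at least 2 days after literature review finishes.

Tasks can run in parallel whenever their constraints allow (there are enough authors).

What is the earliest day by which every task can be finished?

Literature review waits on its own release at day 2, so it starts at day 2 and finishes at 2 + 6 = day 8.
After literature review (finishes day 8, plus 2-day gap → day 10), data collection can start at day 10 and finishes at day 22.
Analysis cannot begin until data collection (finishes day 22). It runs from day 22 to 22 + 6 = day 28.
Writing cannot start until analysis (finishes day 28); data collection (finishes day 22, plus 3-day gap → day 25); literature review (finishes day 8). The controlling bound is day 28, so writing finishes at 28 + 6 = day 34.
Internal review has to wait for writing (finishes day 34); data collection (finishes day 22, plus 1-day gap → day 23); literature review (finishes day 8, plus 3-day gap → day 11). The latest of these is day 34, so internal review runs day 34 to 34 + 1 = day 35.
Submission needs all of internal review (finishes day 35); literature review (finishes day 8); analysis (finishes day 28). That puts its earliest start at day 35; it finishes at 35 + 9 = day 44.
All tasks are finished once the last one completes. Finish times: Literature review at 8, Data collection at 22, Analysis at 28, Writing at 34, Internal review at 35, Submission at 44. The latest is day 44.

44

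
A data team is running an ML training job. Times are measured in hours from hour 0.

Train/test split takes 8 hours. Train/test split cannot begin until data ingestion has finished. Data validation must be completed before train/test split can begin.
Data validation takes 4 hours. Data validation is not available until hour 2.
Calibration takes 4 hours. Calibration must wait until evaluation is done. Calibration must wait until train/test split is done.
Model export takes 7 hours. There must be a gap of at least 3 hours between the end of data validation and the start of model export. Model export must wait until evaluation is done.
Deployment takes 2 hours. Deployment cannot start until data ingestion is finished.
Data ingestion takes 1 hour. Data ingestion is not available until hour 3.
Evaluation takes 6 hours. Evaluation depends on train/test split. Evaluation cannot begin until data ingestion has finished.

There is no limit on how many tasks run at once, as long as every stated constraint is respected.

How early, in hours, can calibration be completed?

After its own release at hour 2, data validation can start at hour 2 and finishes at hour 6.
Data ingestion waits on its own release at hour 3, so it starts at hour 3 and finishes at 3 + 1 = hour 4.
For train/test split: data ingestion (finishes hour 4); data validation (finishes hour 6). Taking the maximum gives a start of hour 6, and it finishes at 6 + 8 = hour 14.
Evaluation needs all of train/test split (finishes hour 14); data ingestion (finishes hour 4). That puts its earliest start at hour 14; it finishes at 14 + 6 = hour 20.
Calibration has to wait for evaluation (finishes hour 20); train/test split (finishes hour 14). The latest of these is hour 20, so calibration runs hour 20 to 20 + 4 = hour 24.

24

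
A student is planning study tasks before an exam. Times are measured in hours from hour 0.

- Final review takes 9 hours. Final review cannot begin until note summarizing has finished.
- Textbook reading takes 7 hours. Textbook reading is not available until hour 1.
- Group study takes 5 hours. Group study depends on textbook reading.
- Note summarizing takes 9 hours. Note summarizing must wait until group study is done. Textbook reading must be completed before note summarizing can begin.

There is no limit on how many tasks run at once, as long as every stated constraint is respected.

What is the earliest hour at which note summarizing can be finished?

After its own release at hour 1, textbook reading can start at hour 1 and finishes at hour 8.
Group study waits on textbook reading (finishes hour 8), so it starts at hour 8 and finishes at 8 + 5 = hour 13.
For note summarizing: group study (finishes hour 13); textbook reading (finishes hour 8). Taking the maximum gives a start of hour 13, and it finishes at 13 + 9 = hour 22.

22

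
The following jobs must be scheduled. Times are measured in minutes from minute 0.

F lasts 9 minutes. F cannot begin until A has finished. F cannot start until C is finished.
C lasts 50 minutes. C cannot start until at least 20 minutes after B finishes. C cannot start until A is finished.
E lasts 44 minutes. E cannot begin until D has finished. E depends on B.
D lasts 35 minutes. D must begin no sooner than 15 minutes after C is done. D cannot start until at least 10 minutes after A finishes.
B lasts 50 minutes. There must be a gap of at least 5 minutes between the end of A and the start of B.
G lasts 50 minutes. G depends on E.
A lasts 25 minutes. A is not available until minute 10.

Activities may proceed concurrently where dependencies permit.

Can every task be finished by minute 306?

After its own release at minute 10, A can start at minute 10 and finishes at minute 35.
After A (finishes minute 35, plus 5-minute gap → minute 40), B can start at minute 40 and finishes at minute 90.
C has to wait for B (finishes minute 90, plus 20-minute gap → minute 110); A (finishes minute 35). The latest of these is minute 110, so C runs minute 110 to 110 + 50 = minute 160.
For F: A (finishes minute 35); C (finishes minute 160). Taking the maximum gives a start of minute 160, and it finishes at 160 + 9 = minute 169.
D has to wait for C (finishes minute 160, plus 15-minute gap → minute 175); A (finishes minute 35, plus 10-minute gap → minute 45). The latest of these is minute 175, so D runs minute 175 to 175 + 35 = minute 210.
E needs all of D (finishes minute 210); B (finishes minute 90). That puts its earliest start at minute 210; it finishes at 210 + 44 = minute 254.
G cannot begin until E (finishes minute 254). It runs from minute 254 to 254 + 50 = minute 304.
Every task is finished by minute 304, which is no later than the deadline of 306, so the schedule is feasible.

Yes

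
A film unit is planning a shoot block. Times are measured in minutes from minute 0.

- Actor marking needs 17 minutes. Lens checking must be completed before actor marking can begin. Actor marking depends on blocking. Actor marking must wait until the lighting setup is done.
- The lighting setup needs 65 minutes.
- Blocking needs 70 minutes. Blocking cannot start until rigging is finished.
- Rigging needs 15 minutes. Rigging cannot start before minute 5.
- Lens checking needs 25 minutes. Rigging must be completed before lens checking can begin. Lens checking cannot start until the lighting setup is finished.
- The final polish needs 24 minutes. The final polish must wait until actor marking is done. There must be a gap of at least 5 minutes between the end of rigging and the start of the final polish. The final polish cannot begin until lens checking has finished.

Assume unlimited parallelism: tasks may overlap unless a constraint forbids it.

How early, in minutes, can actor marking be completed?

107

The lighting setup has no prerequisites, so it starts at minute 0 and finishes at minute 65.
Rigging cannot begin until its own release at minute 5. It runs from minute 5 to 5 + 15 = minute 20.
Blocking waits on rigging (finishes minute 20), so it starts at minute 20 and finishes at 20 + 70 = minute 90.
Lens checking has to wait for rigging (finishes minute 20); the lighting setup (finishes minute 65). The latest of these is minute 65, so lens checking runs minute 65 to 65 + 25 = minute 90.
Actor marking needs all of lens checking (finishes minute 90); blocking (finishes minute 90); the lighting setup (finishes minute 65). That puts its earliest start at minute 90; it finishes at 90 + 17 = minute 107.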